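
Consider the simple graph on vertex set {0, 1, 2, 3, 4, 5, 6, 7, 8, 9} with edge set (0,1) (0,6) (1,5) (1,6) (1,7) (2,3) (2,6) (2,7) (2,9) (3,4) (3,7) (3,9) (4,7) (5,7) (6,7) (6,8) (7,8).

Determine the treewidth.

A width-2 tree decomposition is:
Bags: B1 = {2, 3, 7}  B2 = {2, 6, 7}  B3 = {1, 6, 7}  B4 = {3, 4, 7}  B5 = {1, 5, 7}  B6 = {6, 7, 8}  B7 = {2, 3, 9}  B8 = {0, 1, 6}
Tree: B1–B2, B2–B3, B1–B4, B3–B5, B2–B6, B1–B7, B3–B8
Each bag holds 3 vertices, so the decomposition has width 2, which upper-bounds the treewidth. On the other hand G contains the 3-clique {0, 1, 6}. A clique must lie in a single bag of any decomposition, so no decomposition can have width below 2. Therefore the treewidth is 2.

2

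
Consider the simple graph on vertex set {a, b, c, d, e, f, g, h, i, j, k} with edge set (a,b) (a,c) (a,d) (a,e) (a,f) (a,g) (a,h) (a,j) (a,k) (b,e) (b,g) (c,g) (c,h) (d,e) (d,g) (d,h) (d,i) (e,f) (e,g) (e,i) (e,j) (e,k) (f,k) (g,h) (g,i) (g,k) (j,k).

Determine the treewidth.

3

A width-3 tree decomposition is:
Bags: B1 = {d, e, g, i}  B2 = {a, d, e, g}  B3 = {a, d, g, h}  B4 = {a, c, g, h}  B5 = {a, e, g, k}  B6 = {a, b, e, g}  B7 = {a, e, j, k}  B8 = {a, e, f, k}
Tree: B1–B2, B2–B3, B3–B4, B2–B5, B5–B6, B5–B7, B5–B8
Each bag holds 4 vertices, so the decomposition has width 3, which upper-bounds the treewidth. Conversely, {a, d, e, g} is a clique of size 4, and the vertices of any clique must share a bag in every tree decomposition; so some bag has ≥ 4 vertices and tw(G) ≥ 3. Therefore the treewidth is 3.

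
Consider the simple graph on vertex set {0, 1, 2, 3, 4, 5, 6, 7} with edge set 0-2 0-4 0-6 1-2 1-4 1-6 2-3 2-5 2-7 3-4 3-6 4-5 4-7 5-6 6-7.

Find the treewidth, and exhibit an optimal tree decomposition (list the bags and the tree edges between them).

Every bag has size at most 4, so the width is 4 − 1 = 3 and tw(G) ≤ 3. For the lower bound: the 4 vertex sets {0,4}, {1,6}, {2}, {3} are disjoint, each induces a connected subgraph, and every pair is joined by at least one edge of G. Contracting each set to a single vertex therefore yields K_{4} as a minor, and since treewidth is minor-monotone, tw(G) ≥ tw(K_{4}) = 3. Combining the bounds, tw(G) = 3.

Treewidth 3.
One optimal decomposition is:
Bags: B1 = {0, 2, 4, 6}  B2 = {1, 2, 4, 6}  B3 = {2, 3, 4, 6}  B4 = {2, 4, 5, 6}  B5 = {2, 4, 6, 7}
Tree: B1–B2, B2–B3, B3–B4, B4–B5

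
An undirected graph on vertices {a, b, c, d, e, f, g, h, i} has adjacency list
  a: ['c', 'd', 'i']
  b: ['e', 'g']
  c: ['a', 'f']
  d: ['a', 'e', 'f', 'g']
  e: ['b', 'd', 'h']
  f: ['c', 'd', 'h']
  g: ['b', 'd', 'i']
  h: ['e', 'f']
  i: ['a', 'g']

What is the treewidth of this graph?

3

A width-3 tree decomposition is:
Bags: B1 = {a, b, g, i}  B2 = {a, b, d, g}  B3 = {a, b, d, e}  B4 = {a, c, d, e}  B5 = {c, d, e, f}  B6 = {c, e, f, h}
Tree: B1–B2, B2–B3, B3–B4, B4–B5, B5–B6
Every bag has size at most 4, so the width is 4 − 1 = 3 and tw(G) ≤ 3. For the lower bound: the 4 vertex sets {b,g,i}, {a}, {d}, {c,e,f,h} are disjoint, each induces a connected subgraph, and every pair is joined by at least one edge of G. Contracting each set to a single vertex therefore yields K_{4} as a minor, and since treewidth is minor-monotone, tw(G) ≥ tw(K_{4}) = 3. Hence tw(G) = 3 exactly.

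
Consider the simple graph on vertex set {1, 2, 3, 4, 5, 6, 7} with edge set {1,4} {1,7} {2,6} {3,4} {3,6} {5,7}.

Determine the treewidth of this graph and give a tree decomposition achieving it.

Each bag holds 2 vertices, so the decomposition has width 1, which upper-bounds the treewidth. G has an edge, so its treewidth is at least 1. Hence tw(G) = 1 exactly.

Treewidth 1.
One such decomposition:
Bags: B1 = {2, 6}  B2 = {3, 6}  B3 = {3, 4}  B4 = {1, 4}  B5 = {1, 7}  B6 = {5, 7}
Tree: B1–B2, B2–B3, B3–B4, B4–B5, B5–B6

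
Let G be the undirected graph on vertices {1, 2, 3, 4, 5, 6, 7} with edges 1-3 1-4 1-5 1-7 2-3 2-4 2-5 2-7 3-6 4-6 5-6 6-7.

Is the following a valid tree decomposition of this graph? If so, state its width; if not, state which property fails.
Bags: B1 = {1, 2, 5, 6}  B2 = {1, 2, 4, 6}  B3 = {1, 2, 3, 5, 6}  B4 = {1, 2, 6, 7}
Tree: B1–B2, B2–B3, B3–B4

A tree decomposition must satisfy three properties: every vertex lies in some bag; for every edge, both endpoints lie together in some bag; and for every vertex, the bags containing it form a connected subtree. Here bags containing vertex 5 are not connected in the tree, so the decomposition is invalid.

No — bags containing vertex 5 are not connected in the tree.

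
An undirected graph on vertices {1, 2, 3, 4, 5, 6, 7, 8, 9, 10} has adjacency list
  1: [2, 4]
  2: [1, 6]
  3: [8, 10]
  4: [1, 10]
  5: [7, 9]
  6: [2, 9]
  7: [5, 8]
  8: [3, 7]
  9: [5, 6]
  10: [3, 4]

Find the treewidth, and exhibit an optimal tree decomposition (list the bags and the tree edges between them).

Treewidth 2.
One optimal decomposition is:
Bags: B1 = {1, 2, 6}  B2 = {1, 6, 9}  B3 = {1, 5, 9}  B4 = {1, 5, 7}  B5 = {1, 7, 8}  B6 = {1, 3, 8}  B7 = {1, 3, 10}  B8 = {1, 4, 10}
Tree: B1–B2, B2–B3, B3–B4, B4–B5, B5–B6, B6–B7, B7–B8

Each bag holds 3 vertices, so the decomposition has width 2, which upper-bounds the treewidth. Since 1–2–6–9–5–7–8–3–10–4–1 is a cycle in G, G is not acyclic. Forests are exactly the graphs of treewidth ≤ 1, so tw(G) ≥ 2. The upper and lower bounds meet at 2, so that is the treewidth.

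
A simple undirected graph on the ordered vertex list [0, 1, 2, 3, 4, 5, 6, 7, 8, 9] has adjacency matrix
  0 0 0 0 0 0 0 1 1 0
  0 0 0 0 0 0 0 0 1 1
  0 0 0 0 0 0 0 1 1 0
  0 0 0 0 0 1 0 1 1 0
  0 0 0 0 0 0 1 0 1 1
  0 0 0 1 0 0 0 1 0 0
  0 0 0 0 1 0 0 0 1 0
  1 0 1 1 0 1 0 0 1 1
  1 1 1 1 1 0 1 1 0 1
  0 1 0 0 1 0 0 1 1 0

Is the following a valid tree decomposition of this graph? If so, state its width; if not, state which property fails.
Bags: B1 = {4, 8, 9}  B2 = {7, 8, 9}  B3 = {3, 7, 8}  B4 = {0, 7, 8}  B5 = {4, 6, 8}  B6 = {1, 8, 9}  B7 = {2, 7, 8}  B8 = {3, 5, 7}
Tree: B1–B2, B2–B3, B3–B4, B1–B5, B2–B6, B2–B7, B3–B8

Yes; width 2.

Checking the three conditions: (i) the bags cover all of {0, 1, 2, 3, 4, 5, 6, 7, 8, 9}; (ii) for each edge, some bag contains both endpoints; (iii) the bags containing any fixed vertex form a subtree. All hold, so the decomposition is valid with width 3 − 1 = 2.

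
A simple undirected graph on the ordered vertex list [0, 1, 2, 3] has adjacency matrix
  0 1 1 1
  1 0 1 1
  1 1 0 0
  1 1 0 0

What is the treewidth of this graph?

A width-2 tree decomposition is:
Bags: B1 = {0, 1, 2}  B2 = {0, 1, 3}
Tree: B1–B2
The largest bag has 3 vertices, giving width 2; this decomposition certifies tw(G) ≤ 2. On the other hand G contains the 3-clique {0, 1, 2}. A clique must lie in a single bag of any decomposition, so no decomposition can have width below 2. Combining the bounds, tw(G) = 2.

2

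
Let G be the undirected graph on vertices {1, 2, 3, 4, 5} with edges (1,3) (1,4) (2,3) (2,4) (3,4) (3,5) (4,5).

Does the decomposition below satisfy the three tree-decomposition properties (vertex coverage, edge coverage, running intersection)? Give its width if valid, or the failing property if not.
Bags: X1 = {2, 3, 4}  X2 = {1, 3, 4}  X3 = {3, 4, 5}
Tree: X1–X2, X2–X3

Yes; width 2.

Vertex coverage: the bags together contain {1, 2, 3, 4, 5}, the full vertex set. Edge coverage: each edge of G has both endpoints in at least one bag. Running intersection: for every vertex, the bags containing it form a connected subtree. All three properties hold, so this is a valid tree decomposition of width max|bag| − 1 = 2, and hence tw(G) ≤ 2.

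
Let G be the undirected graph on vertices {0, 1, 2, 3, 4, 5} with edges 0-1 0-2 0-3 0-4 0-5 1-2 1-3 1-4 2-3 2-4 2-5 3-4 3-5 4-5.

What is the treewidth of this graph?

4

A width-4 tree decomposition is:
Bags: B1 = {0, 1, 2, 3, 4}  B2 = {0, 2, 3, 4, 5}
Tree: B1–B2
The largest bag has 5 vertices, giving width 4; this decomposition certifies tw(G) ≤ 4. For the lower bound, the 5 vertices {0, 1, 2, 3, 4} are pairwise adjacent, and any tree decomposition puts a clique entirely inside one bag — forcing width ≥ 4. Hence tw(G) = 4 exactly.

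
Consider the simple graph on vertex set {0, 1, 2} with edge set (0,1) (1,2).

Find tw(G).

A width-1 tree decomposition is:
Bags: B1 = {1, 2}  B2 = {0, 1}
Tree: B1–B2
Every bag has size at most 2, so the width is 2 − 1 = 1 and tw(G) ≤ 1. Since G has at least one edge (e.g. 2–1), it is not an edgeless graph, so tw(G) ≥ 1. Therefore the treewidth is 1.

1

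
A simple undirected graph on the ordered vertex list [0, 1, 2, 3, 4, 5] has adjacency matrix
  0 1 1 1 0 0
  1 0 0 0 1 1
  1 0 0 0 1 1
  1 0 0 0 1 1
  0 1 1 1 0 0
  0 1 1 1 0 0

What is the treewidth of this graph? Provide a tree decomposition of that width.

Each bag holds 4 vertices, so the decomposition has width 3, which upper-bounds the treewidth. For the lower bound: the 4 vertex sets {2,4}, {3,5}, {1}, {0} are disjoint, each induces a connected subgraph, and every pair is joined by at least one edge of G. Contracting each set to a single vertex therefore yields K_{4} as a minor, and since treewidth is minor-monotone, tw(G) ≥ tw(K_{4}) = 3. Therefore the treewidth is 3.

Treewidth 3.
One such decomposition:
Bags: B1 = {1, 2, 3, 4}  B2 = {1, 2, 3, 5}  B3 = {0, 1, 2, 3}
Tree: B1–B2, B2–B3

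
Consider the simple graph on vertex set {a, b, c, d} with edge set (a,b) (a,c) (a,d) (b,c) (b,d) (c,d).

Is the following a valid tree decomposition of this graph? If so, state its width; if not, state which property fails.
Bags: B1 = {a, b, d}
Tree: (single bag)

A tree decomposition must satisfy three properties: every vertex lies in some bag; for every edge, both endpoints lie together in some bag; and for every vertex, the bags containing it form a connected subtree. Here vertex c appears in no bag, so the decomposition is invalid.

No — vertex c appears in no bag.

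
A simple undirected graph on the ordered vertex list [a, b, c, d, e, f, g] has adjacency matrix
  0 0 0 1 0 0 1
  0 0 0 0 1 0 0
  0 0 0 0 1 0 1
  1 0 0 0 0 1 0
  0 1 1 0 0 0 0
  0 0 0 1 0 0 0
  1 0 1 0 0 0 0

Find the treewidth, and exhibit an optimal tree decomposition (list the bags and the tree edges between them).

The largest bag has 2 vertices, giving width 1; this decomposition certifies tw(G) ≤ 1. Since G has at least one edge (e.g. b–e), it is not an edgeless graph, so tw(G) ≥ 1. The upper and lower bounds meet at 1, so that is the treewidth.

Treewidth 1.
Bags: B1 = {b, e}  B2 = {c, e}  B3 = {c, g}  B4 = {a, g}  B5 = {a, d}  B6 = {d, f}
Tree: B1–B2, B2–B3, B3–B4, B4–B5, B5–B6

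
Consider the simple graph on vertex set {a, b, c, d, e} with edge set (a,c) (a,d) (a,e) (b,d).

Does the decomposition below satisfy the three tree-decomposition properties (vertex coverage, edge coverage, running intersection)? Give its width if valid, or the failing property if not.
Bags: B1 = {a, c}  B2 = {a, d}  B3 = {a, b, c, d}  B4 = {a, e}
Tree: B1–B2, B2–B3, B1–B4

No — bags containing vertex c are not connected in the tree.

A tree decomposition must satisfy three properties: every vertex lies in some bag; for every edge, both endpoints lie together in some bag; and for every vertex, the bags containing it form a connected subtree. Here bags containing vertex c are not connected in the tree, so the decomposition is invalid.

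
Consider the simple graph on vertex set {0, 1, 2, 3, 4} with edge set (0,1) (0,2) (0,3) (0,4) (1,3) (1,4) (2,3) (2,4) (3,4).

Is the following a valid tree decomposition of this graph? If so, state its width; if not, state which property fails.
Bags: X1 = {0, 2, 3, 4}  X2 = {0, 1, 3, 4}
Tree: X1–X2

Yes; width 3.

Every vertex of G appears in some bag (union = {0, 1, 2, 3, 4}); every edge is covered by a bag; and for each vertex v the set of bags containing v is connected in the bag tree. The decomposition is therefore valid. The largest bag has 4 vertices, so the width is 3.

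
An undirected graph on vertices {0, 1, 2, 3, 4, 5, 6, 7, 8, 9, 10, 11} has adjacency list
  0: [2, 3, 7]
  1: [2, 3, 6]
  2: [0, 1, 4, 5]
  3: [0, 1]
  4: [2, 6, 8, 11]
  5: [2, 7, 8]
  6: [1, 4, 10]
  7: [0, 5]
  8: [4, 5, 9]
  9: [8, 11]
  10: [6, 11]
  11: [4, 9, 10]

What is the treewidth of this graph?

3

A width-3 tree decomposition is:
Bags: B1 = {0, 1, 3, 7}  B2 = {0, 1, 2, 7}  B3 = {1, 2, 5, 7}  B4 = {1, 2, 5, 6}  B5 = {2, 4, 5, 6}  B6 = {4, 5, 6, 8}  B7 = {4, 6, 8, 10}  B8 = {4, 8, 10, 11}  B9 = {8, 9, 10, 11}
Tree: B1–B2, B2–B3, B3–B4, B4–B5, B5–B6, B6–B7, B7–B8, B8–B9
Every bag has size at most 4, so the width is 4 − 1 = 3 and tw(G) ≤ 3. For the lower bound: the 4 vertex sets {0,3,7}, {1}, {2}, {4,5,6,8} are disjoint, each induces a connected subgraph, and every pair is joined by at least one edge of G. Contracting each set to a single vertex therefore yields K_{4} as a minor, and since treewidth is minor-monotone, tw(G) ≥ tw(K_{4}) = 3. The upper and lower bounds meet at 3, so that is the treewidth.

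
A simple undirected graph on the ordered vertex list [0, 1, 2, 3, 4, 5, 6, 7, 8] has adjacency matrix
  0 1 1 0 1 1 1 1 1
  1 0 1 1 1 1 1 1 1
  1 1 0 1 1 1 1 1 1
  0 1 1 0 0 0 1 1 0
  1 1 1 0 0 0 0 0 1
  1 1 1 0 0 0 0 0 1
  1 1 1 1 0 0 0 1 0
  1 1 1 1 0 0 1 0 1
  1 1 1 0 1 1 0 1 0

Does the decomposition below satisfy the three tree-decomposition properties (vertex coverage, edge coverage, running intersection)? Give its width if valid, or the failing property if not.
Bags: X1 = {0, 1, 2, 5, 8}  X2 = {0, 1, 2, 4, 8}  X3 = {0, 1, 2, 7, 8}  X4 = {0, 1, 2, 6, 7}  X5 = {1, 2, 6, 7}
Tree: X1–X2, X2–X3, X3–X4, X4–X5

No — vertex 3 appears in no bag.

A tree decomposition must satisfy three properties: every vertex lies in some bag; for every edge, both endpoints lie together in some bag; and for every vertex, the bags containing it form a connected subtree. Here vertex 3 appears in no bag, so the decomposition is invalid.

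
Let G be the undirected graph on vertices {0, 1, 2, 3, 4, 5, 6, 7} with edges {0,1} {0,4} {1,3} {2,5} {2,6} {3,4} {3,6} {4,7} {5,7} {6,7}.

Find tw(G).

A width-2 tree decomposition is:
Bags: B1 = {2, 5, 6}  B2 = {5, 6, 7}  B3 = {3, 6, 7}  B4 = {3, 4, 7}  B5 = {1, 3, 4}  B6 = {0, 1, 4}
Tree: B1–B2, B2–B3, B3–B4, B4–B5, B5–B6
Every bag has size at most 3, so the width is 3 − 1 = 2 and tw(G) ≤ 2. For the lower bound, G contains the cycle 2–5–7–6–2, so G is not a forest; only forests have treewidth ≤ 1, hence tw(G) ≥ 2. Hence tw(G) = 2 exactly.

2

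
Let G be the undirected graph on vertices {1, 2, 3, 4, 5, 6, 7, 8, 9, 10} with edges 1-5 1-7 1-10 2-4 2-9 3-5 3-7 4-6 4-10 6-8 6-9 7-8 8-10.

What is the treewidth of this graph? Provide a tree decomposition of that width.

Each bag holds 3 vertices, so the decomposition has width 2, which upper-bounds the treewidth. Since 9–2–4–6–9 is a cycle in G, G is not acyclic. Forests are exactly the graphs of treewidth ≤ 1, so tw(G) ≥ 2. The upper and lower bounds meet at 2, so that is the treewidth.

Treewidth 2.
Bags: B1 = {2, 6, 9}  B2 = {2, 4, 6}  B3 = {4, 6, 8}  B4 = {4, 8, 10}  B5 = {7, 8, 10}  B6 = {1, 7, 10}  B7 = {1, 3, 7}  B8 = {1, 3, 5}
Tree: B1–B2, B2–B3, B3–B4, B4–B5, B5–B6, B6–B7, B7–B8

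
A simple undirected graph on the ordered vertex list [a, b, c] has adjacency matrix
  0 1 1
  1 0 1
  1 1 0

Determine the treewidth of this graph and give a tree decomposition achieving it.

A single bag containing all 3 vertices is trivially a valid decomposition of width 2. For the lower bound, the 3 vertices {a, b, c} are pairwise adjacent, and any tree decomposition puts a clique entirely inside one bag — forcing width ≥ 2. Combining the bounds, tw(G) = 2.

Treewidth 2.
One such decomposition:
Bags: B1 = {a, b, c}
Tree: (single bag)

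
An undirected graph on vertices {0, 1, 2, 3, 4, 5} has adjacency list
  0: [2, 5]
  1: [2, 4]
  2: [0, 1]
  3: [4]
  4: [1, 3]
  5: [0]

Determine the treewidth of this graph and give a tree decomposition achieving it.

Every bag has size at most 2, so the width is 2 − 1 = 1 and tw(G) ≤ 1. Any graph with an edge has treewidth ≥ 1, and G has the edge 5–0. Therefore the treewidth is 1.

Treewidth 1.
Bags: B1 = {0, 5}  B2 = {0, 2}  B3 = {1, 2}  B4 = {1, 4}  B5 = {3, 4}
Tree: B1–B2, B2–B3, B3–B4, B4–B5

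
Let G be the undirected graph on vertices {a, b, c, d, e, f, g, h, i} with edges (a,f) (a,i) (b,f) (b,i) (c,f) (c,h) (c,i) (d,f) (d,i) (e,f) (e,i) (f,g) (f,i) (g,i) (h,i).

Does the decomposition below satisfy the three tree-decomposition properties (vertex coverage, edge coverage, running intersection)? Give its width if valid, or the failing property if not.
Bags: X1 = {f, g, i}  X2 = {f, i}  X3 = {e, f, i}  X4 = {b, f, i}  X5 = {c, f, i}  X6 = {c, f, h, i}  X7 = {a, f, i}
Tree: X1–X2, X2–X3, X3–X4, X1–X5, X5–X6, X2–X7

A tree decomposition must satisfy three properties: every vertex lies in some bag; for every edge, both endpoints lie together in some bag; and for every vertex, the bags containing it form a connected subtree. Here vertex d appears in no bag, so the decomposition is invalid.

No — vertex d appears in no bag.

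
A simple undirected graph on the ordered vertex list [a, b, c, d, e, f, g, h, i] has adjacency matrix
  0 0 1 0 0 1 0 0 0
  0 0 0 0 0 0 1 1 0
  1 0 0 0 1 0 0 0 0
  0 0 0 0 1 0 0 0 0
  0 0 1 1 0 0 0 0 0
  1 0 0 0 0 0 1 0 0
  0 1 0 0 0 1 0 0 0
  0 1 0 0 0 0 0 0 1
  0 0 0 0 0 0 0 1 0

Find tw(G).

1

A width-1 tree decomposition is:
Bags: B1 = {h, i}  B2 = {b, h}  B3 = {b, g}  B4 = {f, g}  B5 = {a, f}  B6 = {a, c}  B7 = {c, e}  B8 = {d, e}
Tree: B1–B2, B2–B3, B3–B4, B4–B5, B5–B6, B6–B7, B7–B8
Each bag holds 2 vertices, so the decomposition has width 1, which upper-bounds the treewidth. Since G has at least one edge (e.g. i–h), it is not an edgeless graph, so tw(G) ≥ 1. Therefore the treewidth is 1.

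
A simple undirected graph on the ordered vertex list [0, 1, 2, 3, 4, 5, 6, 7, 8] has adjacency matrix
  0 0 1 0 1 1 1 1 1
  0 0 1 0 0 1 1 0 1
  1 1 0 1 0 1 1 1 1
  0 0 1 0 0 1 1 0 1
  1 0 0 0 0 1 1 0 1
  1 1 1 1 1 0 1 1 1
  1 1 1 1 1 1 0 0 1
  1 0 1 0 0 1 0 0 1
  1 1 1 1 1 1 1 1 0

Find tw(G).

4

A width-4 tree decomposition is:
Bags: B1 = {0, 2, 5, 6, 8}  B2 = {0, 2, 5, 7, 8}  B3 = {2, 3, 5, 6, 8}  B4 = {1, 2, 5, 6, 8}  B5 = {0, 4, 5, 6, 8}
Tree: B1–B2, B1–B3, B1–B4, B1–B5
The largest bag has 5 vertices, giving width 4; this decomposition certifies tw(G) ≤ 4. For the lower bound, the 5 vertices {0, 2, 5, 6, 8} are pairwise adjacent, and any tree decomposition puts a clique entirely inside one bag — forcing width ≥ 4. The upper and lower bounds meet at 4, so that is the treewidth.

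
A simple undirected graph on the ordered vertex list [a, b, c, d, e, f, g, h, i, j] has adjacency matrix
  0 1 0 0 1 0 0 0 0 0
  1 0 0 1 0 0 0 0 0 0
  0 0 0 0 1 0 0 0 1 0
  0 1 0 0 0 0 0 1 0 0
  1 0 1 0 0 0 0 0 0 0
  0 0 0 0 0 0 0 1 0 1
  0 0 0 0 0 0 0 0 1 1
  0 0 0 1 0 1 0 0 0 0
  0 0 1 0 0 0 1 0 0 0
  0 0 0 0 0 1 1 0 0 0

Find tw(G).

2

A width-2 tree decomposition is:
Bags: B1 = {c, e, i}  B2 = {e, g, i}  B3 = {e, g, j}  B4 = {e, f, j}  B5 = {e, f, h}  B6 = {d, e, h}  B7 = {b, d, e}  B8 = {a, b, e}
Tree: B1–B2, B2–B3, B3–B4, B4–B5, B5–B6, B6–B7, B7–B8
Each bag holds 3 vertices, so the decomposition has width 2, which upper-bounds the treewidth. Since e–c–i–g–j–f–h–d–b–a–e is a cycle in G, G is not acyclic. Forests are exactly the graphs of treewidth ≤ 1, so tw(G) ≥ 2. Combining the bounds, tw(G) = 2.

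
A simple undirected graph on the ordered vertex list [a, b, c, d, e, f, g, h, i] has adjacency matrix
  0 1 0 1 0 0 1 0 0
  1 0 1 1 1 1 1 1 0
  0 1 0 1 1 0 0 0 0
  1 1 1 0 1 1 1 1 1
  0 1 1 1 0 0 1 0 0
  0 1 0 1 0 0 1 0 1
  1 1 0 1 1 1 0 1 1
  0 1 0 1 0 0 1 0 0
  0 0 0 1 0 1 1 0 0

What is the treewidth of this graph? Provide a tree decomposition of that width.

Treewidth 3.
One such decomposition:
Bags: B1 = {a, b, d, g}  B2 = {b, d, e, g}  B3 = {b, d, f, g}  B4 = {b, c, d, e}  B5 = {d, f, g, i}  B6 = {b, d, g, h}
Tree: B1–B2, B2–B3, B2–B4, B3–B5, B1–B6

Each bag holds 4 vertices, so the decomposition has width 3, which upper-bounds the treewidth. For the lower bound, the 4 vertices {b, d, e, g} are pairwise adjacent, and any tree decomposition puts a clique entirely inside one bag — forcing width ≥ 3. The upper and lower bounds meet at 3, so that is the treewidth.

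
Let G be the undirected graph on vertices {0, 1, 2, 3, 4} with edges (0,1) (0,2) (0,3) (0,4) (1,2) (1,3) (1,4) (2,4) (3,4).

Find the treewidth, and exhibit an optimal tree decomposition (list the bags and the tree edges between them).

Each bag holds 4 vertices, so the decomposition has width 3, which upper-bounds the treewidth. Conversely, {0, 1, 2, 4} is a clique of size 4, and the vertices of any clique must share a bag in every tree decomposition; so some bag has ≥ 4 vertices and tw(G) ≥ 3. Therefore the treewidth is 3.

Treewidth 3.
One optimal decomposition is:
Bags: B1 = {0, 1, 2, 4}  B2 = {0, 1, 3, 4}
Tree: B1–B2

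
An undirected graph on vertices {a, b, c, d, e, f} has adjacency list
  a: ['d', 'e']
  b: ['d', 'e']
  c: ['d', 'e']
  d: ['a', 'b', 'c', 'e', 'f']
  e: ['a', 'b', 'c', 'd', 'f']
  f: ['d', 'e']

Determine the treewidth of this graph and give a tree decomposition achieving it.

Treewidth 2.
One such decomposition:
Bags: B1 = {d, e, f}  B2 = {c, d, e}  B3 = {a, d, e}  B4 = {b, d, e}
Tree: B1–B2, B1–B3, B3–B4

Each bag holds 3 vertices, so the decomposition has width 2, which upper-bounds the treewidth. On the other hand G contains the 3-clique {d, e, f}. A clique must lie in a single bag of any decomposition, so no decomposition can have width below 2. Therefore the treewidth is 2.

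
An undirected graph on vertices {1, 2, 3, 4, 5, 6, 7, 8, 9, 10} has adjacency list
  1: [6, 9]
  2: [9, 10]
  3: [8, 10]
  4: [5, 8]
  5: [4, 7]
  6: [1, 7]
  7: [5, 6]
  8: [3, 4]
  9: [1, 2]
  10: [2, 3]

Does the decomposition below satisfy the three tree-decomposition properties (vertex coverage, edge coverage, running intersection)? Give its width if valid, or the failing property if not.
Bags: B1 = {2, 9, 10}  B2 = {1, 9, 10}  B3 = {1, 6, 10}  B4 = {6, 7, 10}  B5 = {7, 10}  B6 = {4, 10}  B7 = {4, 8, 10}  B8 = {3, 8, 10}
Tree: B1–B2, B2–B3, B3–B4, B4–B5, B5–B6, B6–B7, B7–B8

No — vertex 5 appears in no bag.

A tree decomposition must satisfy three properties: every vertex lies in some bag; for every edge, both endpoints lie together in some bag; and for every vertex, the bags containing it form a connected subtree. Here vertex 5 appears in no bag, so the decomposition is invalid.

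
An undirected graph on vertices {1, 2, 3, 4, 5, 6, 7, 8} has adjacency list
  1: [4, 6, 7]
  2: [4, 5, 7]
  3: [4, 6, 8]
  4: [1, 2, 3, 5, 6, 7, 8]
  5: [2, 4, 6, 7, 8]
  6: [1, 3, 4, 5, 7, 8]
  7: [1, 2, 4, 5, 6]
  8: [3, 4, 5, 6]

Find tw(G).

A width-3 tree decomposition is:
Bags: B1 = {4, 5, 6, 8}  B2 = {4, 5, 6, 7}  B3 = {1, 4, 6, 7}  B4 = {3, 4, 6, 8}  B5 = {2, 4, 5, 7}
Tree: B1–B2, B2–B3, B1–B4, B2–B5
The largest bag has 4 vertices, giving width 3; this decomposition certifies tw(G) ≤ 3. For the lower bound, the 4 vertices {2, 4, 5, 7} are pairwise adjacent, and any tree decomposition puts a clique entirely inside one bag — forcing width ≥ 3. The upper and lower bounds meet at 3, so that is the treewidth.

3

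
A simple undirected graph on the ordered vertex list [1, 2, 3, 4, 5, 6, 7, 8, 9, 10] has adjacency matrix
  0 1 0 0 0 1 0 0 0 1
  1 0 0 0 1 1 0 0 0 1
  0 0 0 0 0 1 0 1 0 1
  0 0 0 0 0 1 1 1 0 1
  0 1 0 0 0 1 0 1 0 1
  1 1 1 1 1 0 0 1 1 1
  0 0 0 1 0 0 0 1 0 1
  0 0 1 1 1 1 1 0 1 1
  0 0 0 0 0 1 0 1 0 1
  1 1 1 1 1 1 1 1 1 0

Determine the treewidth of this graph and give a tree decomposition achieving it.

The largest bag has 4 vertices, giving width 3; this decomposition certifies tw(G) ≤ 3. On the other hand G contains the 4-clique {6, 8, 9, 10}. A clique must lie in a single bag of any decomposition, so no decomposition can have width below 3. Therefore the treewidth is 3.

Treewidth 3.
One optimal decomposition is:
Bags: B1 = {2, 5, 6, 10}  B2 = {5, 6, 8, 10}  B3 = {6, 8, 9, 10}  B4 = {4, 6, 8, 10}  B5 = {4, 7, 8, 10}  B6 = {3, 6, 8, 10}  B7 = {1, 2, 6, 10}
Tree: B1–B2, B2–B3, B3–B4, B4–B5, B2–B6, B1–B7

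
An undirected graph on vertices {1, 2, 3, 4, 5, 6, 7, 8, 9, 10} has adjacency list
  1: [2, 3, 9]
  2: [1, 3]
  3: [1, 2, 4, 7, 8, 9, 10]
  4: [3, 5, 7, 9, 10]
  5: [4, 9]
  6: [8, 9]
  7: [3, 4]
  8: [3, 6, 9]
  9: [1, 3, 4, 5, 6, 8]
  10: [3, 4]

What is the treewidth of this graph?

A width-2 tree decomposition is:
Bags: B1 = {3, 4, 10}  B2 = {3, 4, 9}  B3 = {3, 8, 9}  B4 = {3, 4, 7}  B5 = {1, 3, 9}  B6 = {4, 5, 9}  B7 = {1, 2, 3}  B8 = {6, 8, 9}
Tree: B1–B2, B2–B3, B2–B4, B2–B5, B2–B6, B5–B7, B3–B8
The largest bag has 3 vertices, giving width 2; this decomposition certifies tw(G) ≤ 2. Conversely, {3, 8, 9} is a clique of size 3, and the vertices of any clique must share a bag in every tree decomposition; so some bag has ≥ 3 vertices and tw(G) ≥ 2. Therefore the treewidth is 2.

2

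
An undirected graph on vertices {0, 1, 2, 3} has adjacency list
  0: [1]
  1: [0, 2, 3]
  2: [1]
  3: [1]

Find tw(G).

A width-1 tree decomposition is:
Bags: B1 = {0, 1}  B2 = {1, 2}  B3 = {1, 3}
Tree: B1–B2, B1–B3
Every bag has size at most 2, so the width is 2 − 1 = 1 and tw(G) ≤ 1. Since G has at least one edge (e.g. 1–0), it is not an edgeless graph, so tw(G) ≥ 1. The upper and lower bounds meet at 1, so that is the treewidth.

1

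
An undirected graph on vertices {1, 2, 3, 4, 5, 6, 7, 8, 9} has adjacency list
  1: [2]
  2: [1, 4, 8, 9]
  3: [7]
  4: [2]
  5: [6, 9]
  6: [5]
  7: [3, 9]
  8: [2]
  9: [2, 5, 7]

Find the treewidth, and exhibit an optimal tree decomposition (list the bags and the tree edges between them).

Treewidth 1.
Bags: B1 = {7, 9}  B2 = {2, 9}  B3 = {2, 4}  B4 = {3, 7}  B5 = {2, 8}  B6 = {5, 9}  B7 = {1, 2}  B8 = {5, 6}
Tree: B1–B2, B2–B3, B1–B4, B3–B5, B2–B6, B3–B7, B6–B8

Every bag has size at most 2, so the width is 2 − 1 = 1 and tw(G) ≤ 1. G has an edge, so its treewidth is at least 1. Hence tw(G) = 1 exactly.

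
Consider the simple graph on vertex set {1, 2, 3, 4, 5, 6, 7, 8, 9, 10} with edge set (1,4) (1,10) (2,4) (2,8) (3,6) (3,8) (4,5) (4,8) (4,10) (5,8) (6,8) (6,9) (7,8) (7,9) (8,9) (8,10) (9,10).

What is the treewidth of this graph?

A width-2 tree decomposition is:
Bags: B1 = {4, 8, 10}  B2 = {4, 5, 8}  B3 = {8, 9, 10}  B4 = {7, 8, 9}  B5 = {2, 4, 8}  B6 = {6, 8, 9}  B7 = {3, 6, 8}  B8 = {1, 4, 10}
Tree: B1–B2, B1–B3, B3–B4, B2–B5, B4–B6, B6–B7, B1–B8
Every bag has size at most 3, so the width is 3 − 1 = 2 and tw(G) ≤ 2. For the lower bound, the 3 vertices {3, 6, 8} are pairwise adjacent, and any tree decomposition puts a clique entirely inside one bag — forcing width ≥ 2. Therefore the treewidth is 2.

2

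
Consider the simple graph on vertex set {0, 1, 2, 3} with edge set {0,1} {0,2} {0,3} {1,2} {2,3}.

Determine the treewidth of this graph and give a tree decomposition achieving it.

Each bag holds 3 vertices, so the decomposition has width 2, which upper-bounds the treewidth. Conversely, {0, 1, 2} is a clique of size 3, and the vertices of any clique must share a bag in every tree decomposition; so some bag has ≥ 3 vertices and tw(G) ≥ 2. The upper and lower bounds meet at 2, so that is the treewidth.

Treewidth 2.
One optimal decomposition is:
Bags: B1 = {0, 1, 2}  B2 = {0, 2, 3}
Tree: B1–B2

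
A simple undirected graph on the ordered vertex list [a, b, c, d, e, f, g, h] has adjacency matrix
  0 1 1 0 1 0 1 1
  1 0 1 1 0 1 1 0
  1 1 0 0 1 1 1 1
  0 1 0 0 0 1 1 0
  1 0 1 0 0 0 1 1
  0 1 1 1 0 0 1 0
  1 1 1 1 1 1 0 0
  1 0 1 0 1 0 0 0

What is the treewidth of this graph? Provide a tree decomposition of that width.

Each bag holds 4 vertices, so the decomposition has width 3, which upper-bounds the treewidth. Conversely, {a, c, e, g} is a clique of size 4, and the vertices of any clique must share a bag in every tree decomposition; so some bag has ≥ 4 vertices and tw(G) ≥ 3. Hence tw(G) = 3 exactly.

Treewidth 3.
One optimal decomposition is:
Bags: B1 = {a, b, c, g}  B2 = {a, c, e, g}  B3 = {a, c, e, h}  B4 = {b, c, f, g}  B5 = {b, d, f, g}
Tree: B1–B2, B2–B3, B1–B4, B4–B5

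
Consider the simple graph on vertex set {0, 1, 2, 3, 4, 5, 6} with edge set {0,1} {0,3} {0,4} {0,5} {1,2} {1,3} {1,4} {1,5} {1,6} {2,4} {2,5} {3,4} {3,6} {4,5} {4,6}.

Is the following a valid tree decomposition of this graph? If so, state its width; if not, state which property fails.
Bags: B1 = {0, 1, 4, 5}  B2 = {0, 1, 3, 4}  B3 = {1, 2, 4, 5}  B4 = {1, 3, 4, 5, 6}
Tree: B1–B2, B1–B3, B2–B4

A tree decomposition must satisfy three properties: every vertex lies in some bag; for every edge, both endpoints lie together in some bag; and for every vertex, the bags containing it form a connected subtree. Here bags containing vertex 5 are not connected in the tree, so the decomposition is invalid.

No — bags containing vertex 5 are not connected in the tree.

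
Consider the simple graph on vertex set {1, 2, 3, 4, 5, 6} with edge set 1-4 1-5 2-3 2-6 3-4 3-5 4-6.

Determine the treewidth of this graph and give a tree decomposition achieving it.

Treewidth 2.
One optimal decomposition is:
Bags: B1 = {2, 3, 6}  B2 = {3, 4, 6}  B3 = {3, 4, 5}  B4 = {1, 4, 5}
Tree: B1–B2, B2–B3, B3–B4

Every bag has size at most 3, so the width is 3 − 1 = 2 and tw(G) ≤ 2. The edges 2–6–4–3–2 form a cycle, so G is not a tree and its treewidth is at least 2. The upper and lower bounds meet at 2, so that is the treewidth.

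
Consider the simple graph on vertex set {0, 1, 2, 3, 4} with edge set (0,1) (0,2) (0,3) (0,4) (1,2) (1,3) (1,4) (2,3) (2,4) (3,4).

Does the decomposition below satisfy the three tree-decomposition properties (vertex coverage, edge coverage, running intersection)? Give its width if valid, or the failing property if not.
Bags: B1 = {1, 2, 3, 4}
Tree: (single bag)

No — vertex 0 appears in no bag.

A tree decomposition must satisfy three properties: every vertex lies in some bag; for every edge, both endpoints lie together in some bag; and for every vertex, the bags containing it form a connected subtree. Here vertex 0 appears in no bag, so the decomposition is invalid.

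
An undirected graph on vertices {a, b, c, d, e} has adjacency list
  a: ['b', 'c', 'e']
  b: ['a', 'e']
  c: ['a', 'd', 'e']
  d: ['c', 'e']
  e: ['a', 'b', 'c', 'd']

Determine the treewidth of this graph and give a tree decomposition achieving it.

Treewidth 2.
One optimal decomposition is:
Bags: B1 = {a, c, e}  B2 = {c, d, e}  B3 = {a, b, e}
Tree: B1–B2, B1–B3

Each bag holds 3 vertices, so the decomposition has width 2, which upper-bounds the treewidth. For the lower bound, the 3 vertices {c, d, e} are pairwise adjacent, and any tree decomposition puts a clique entirely inside one bag — forcing width ≥ 2. Combining the bounds, tw(G) = 2.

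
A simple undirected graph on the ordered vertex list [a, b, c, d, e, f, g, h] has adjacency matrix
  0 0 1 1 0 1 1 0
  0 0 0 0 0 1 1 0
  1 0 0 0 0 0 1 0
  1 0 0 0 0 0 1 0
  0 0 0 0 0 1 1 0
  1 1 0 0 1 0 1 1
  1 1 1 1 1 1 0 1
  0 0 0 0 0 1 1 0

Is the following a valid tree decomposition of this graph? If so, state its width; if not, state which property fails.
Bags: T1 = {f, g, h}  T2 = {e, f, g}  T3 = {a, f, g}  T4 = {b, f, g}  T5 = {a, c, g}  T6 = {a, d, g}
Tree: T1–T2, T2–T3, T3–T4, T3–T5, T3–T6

Yes; width 2.

Vertex coverage: the bags together contain {a, b, c, d, e, f, g, h}, the full vertex set. Edge coverage: each edge of G has both endpoints in at least one bag. Running intersection: for every vertex, the bags containing it form a connected subtree. All three properties hold, so this is a valid tree decomposition of width max|bag| − 1 = 2, and hence tw(G) ≤ 2.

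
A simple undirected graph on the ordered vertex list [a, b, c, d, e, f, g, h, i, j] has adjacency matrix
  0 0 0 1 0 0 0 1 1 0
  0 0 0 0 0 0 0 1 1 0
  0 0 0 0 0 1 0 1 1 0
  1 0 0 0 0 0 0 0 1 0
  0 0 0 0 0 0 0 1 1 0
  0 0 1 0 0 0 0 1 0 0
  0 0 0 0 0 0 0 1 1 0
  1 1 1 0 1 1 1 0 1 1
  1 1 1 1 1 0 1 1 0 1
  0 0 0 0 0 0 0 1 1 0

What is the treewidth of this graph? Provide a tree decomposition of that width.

Treewidth 2.
Bags: B1 = {b, h, i}  B2 = {a, h, i}  B3 = {c, h, i}  B4 = {e, h, i}  B5 = {h, i, j}  B6 = {c, f, h}  B7 = {g, h, i}  B8 = {a, d, i}
Tree: B1–B2, B2–B3, B1–B4, B1–B5, B3–B6, B3–B7, B2–B8

The largest bag has 3 vertices, giving width 2; this decomposition certifies tw(G) ≤ 2. For the lower bound, the 3 vertices {a, d, i} are pairwise adjacent, and any tree decomposition puts a clique entirely inside one bag — forcing width ≥ 2. Combining the bounds, tw(G) = 2.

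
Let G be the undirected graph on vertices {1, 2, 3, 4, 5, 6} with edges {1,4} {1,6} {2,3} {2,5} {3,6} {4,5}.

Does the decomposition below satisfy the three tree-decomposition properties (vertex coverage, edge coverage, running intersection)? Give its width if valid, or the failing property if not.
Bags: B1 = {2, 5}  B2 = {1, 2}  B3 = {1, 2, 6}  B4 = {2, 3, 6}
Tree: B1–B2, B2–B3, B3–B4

No — vertex 4 appears in no bag.

A tree decomposition must satisfy three properties: every vertex lies in some bag; for every edge, both endpoints lie together in some bag; and for every vertex, the bags containing it form a connected subtree. Here vertex 4 appears in no bag, so the decomposition is invalid.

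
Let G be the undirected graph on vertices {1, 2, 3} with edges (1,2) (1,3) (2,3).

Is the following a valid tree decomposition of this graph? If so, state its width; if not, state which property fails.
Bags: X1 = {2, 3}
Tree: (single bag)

No — vertex 1 appears in no bag.

A tree decomposition must satisfy three properties: every vertex lies in some bag; for every edge, both endpoints lie together in some bag; and for every vertex, the bags containing it form a connected subtree. Here vertex 1 appears in no bag, so the decomposition is invalid.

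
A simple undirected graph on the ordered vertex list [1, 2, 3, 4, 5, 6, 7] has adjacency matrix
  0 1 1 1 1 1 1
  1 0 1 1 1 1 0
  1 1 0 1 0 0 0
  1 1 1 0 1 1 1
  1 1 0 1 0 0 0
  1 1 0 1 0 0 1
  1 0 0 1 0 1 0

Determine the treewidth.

A width-3 tree decomposition is:
Bags: B1 = {1, 2, 4, 6}  B2 = {1, 4, 6, 7}  B3 = {1, 2, 4, 5}  B4 = {1, 2, 3, 4}
Tree: B1–B2, B1–B3, B3–B4
The largest bag has 4 vertices, giving width 3; this decomposition certifies tw(G) ≤ 3. On the other hand G contains the 4-clique {1, 2, 3, 4}. A clique must lie in a single bag of any decomposition, so no decomposition can have width below 3. The upper and lower bounds meet at 3, so that is the treewidth.

3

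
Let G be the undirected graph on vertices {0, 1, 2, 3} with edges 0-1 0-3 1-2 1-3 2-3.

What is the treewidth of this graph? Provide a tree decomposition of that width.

Treewidth 2.
One such decomposition:
Bags: B1 = {1, 2, 3}  B2 = {0, 1, 3}
Tree: B1–B2

Every bag has size at most 3, so the width is 3 − 1 = 2 and tw(G) ≤ 2. For the lower bound, the 3 vertices {0, 1, 3} are pairwise adjacent, and any tree decomposition puts a clique entirely inside one bag — forcing width ≥ 2. Hence tw(G) = 2 exactly.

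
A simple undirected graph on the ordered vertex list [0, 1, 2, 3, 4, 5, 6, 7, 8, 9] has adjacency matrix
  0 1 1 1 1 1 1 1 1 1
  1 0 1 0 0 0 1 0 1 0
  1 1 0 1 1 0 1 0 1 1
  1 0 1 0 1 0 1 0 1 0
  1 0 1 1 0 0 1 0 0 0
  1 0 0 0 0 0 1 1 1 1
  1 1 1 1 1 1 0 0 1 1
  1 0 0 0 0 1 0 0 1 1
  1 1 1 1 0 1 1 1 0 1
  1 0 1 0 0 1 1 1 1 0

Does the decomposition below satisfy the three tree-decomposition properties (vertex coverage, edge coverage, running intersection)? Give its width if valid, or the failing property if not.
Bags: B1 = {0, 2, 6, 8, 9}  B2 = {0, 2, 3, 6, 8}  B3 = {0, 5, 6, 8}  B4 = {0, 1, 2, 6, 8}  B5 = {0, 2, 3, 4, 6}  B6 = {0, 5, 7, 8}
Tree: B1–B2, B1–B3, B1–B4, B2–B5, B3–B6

A tree decomposition must satisfy three properties: every vertex lies in some bag; for every edge, both endpoints lie together in some bag; and for every vertex, the bags containing it form a connected subtree. Here edge (9,5) lies in no bag, so the decomposition is invalid.

No — edge (9,5) lies in no bag.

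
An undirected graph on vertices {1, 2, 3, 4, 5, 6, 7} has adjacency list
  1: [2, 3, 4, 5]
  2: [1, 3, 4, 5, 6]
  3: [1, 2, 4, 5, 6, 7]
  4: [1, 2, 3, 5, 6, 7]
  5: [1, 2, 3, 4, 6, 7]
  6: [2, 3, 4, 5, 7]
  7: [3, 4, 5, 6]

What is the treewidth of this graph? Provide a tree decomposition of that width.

Each bag holds 5 vertices, so the decomposition has width 4, which upper-bounds the treewidth. Conversely, {1, 2, 3, 4, 5} is a clique of size 5, and the vertices of any clique must share a bag in every tree decomposition; so some bag has ≥ 5 vertices and tw(G) ≥ 4. Combining the bounds, tw(G) = 4.

Treewidth 4.
Bags: B1 = {3, 4, 5, 6, 7}  B2 = {2, 3, 4, 5, 6}  B3 = {1, 2, 3, 4, 5}
Tree: B1–B2, B2–B3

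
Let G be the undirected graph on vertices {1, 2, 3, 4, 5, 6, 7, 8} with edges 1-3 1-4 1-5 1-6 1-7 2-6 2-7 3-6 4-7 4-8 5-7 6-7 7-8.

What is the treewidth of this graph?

2

A width-2 tree decomposition is:
Bags: B1 = {1, 6, 7}  B2 = {1, 5, 7}  B3 = {1, 4, 7}  B4 = {1, 3, 6}  B5 = {2, 6, 7}  B6 = {4, 7, 8}
Tree: B1–B2, B2–B3, B1–B4, B1–B5, B3–B6
The largest bag has 3 vertices, giving width 2; this decomposition certifies tw(G) ≤ 2. On the other hand G contains the 3-clique {1, 3, 6}. A clique must lie in a single bag of any decomposition, so no decomposition can have width below 2. The upper and lower bounds meet at 2, so that is the treewidth.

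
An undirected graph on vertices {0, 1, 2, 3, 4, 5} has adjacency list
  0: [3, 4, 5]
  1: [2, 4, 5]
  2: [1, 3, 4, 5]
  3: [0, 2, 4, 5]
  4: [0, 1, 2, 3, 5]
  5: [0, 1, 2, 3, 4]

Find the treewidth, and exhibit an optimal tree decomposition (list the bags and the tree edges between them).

The largest bag has 4 vertices, giving width 3; this decomposition certifies tw(G) ≤ 3. On the other hand G contains the 4-clique {0, 3, 4, 5}. A clique must lie in a single bag of any decomposition, so no decomposition can have width below 3. Combining the bounds, tw(G) = 3.

Treewidth 3.
Bags: B1 = {0, 3, 4, 5}  B2 = {2, 3, 4, 5}  B3 = {1, 2, 4, 5}
Tree: B1–B2, B2–B3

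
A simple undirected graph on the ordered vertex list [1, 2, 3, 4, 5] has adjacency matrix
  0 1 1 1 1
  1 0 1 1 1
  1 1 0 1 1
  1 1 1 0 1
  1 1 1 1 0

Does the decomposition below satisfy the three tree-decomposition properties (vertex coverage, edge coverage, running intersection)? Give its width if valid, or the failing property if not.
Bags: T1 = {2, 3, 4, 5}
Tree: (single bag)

No — vertex 1 appears in no bag.

A tree decomposition must satisfy three properties: every vertex lies in some bag; for every edge, both endpoints lie together in some bag; and for every vertex, the bags containing it form a connected subtree. Here vertex 1 appears in no bag, so the decomposition is invalid.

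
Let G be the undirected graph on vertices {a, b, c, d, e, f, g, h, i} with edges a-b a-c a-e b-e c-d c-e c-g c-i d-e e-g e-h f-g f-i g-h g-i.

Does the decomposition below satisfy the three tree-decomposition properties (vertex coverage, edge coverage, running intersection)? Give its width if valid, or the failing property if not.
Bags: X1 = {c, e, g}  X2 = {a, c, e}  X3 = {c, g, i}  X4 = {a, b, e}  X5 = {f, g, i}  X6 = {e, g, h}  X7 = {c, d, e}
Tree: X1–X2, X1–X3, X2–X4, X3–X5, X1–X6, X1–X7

Yes; width 2.

Checking the three conditions: (i) the bags cover all of {a, b, c, d, e, f, g, h, i}; (ii) for each edge, some bag contains both endpoints; (iii) the bags containing any fixed vertex form a subtree. All hold, so the decomposition is valid with width 3 − 1 = 2.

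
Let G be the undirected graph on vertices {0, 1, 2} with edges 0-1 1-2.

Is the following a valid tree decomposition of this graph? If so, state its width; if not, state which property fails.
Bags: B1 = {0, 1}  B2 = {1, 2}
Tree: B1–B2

Checking the three conditions: (i) the bags cover all of {0, 1, 2}; (ii) for each edge, some bag contains both endpoints; (iii) the bags containing any fixed vertex form a subtree. All hold, so the decomposition is valid with width 2 − 1 = 1.

Yes; width 1.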